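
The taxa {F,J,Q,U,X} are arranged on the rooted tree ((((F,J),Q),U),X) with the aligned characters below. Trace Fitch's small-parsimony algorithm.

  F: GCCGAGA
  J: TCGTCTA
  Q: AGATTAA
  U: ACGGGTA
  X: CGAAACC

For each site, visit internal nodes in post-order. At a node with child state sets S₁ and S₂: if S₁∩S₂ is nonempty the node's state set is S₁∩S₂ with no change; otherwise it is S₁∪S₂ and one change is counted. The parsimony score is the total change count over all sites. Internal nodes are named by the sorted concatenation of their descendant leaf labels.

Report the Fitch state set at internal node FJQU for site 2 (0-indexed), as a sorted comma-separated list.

G

site 0, node FJ: F={G} ∪ J={T} → {G,T} (+1)
site 0, node FJQ: FJ={G,T} ∪ Q={A} → {A,G,T} (+1)
site 0, node FJQU: FJQ={A,G,T} ∩ U={A} → {A} (+0)
site 0, node FJQUX: FJQU={A} ∪ X={C} → {A,C} (+1)
site 1, node FJ: F={C} ∩ J={C} → {C} (+0)
site 1, node FJQ: FJ={C} ∪ Q={G} → {C,G} (+1)
site 1, node FJQU: FJQ={C,G} ∩ U={C} → {C} (+0)
site 1, node FJQUX: FJQU={C} ∪ X={G} → {C,G} (+1)
site 2, node FJ: F={C} ∪ J={G} → {C,G} (+1)
site 2, node FJQ: FJ={C,G} ∪ Q={A} → {A,C,G} (+1)
site 2, node FJQU: FJQ={A,C,G} ∩ U={G} → {G} (+0)
site 2, node FJQUX: FJQU={G} ∪ X={A} → {A,G} (+1)
site 3, node FJ: F={G} ∪ J={T} → {G,T} (+1)
site 3, node FJQ: FJ={G,T} ∩ Q={T} → {T} (+0)
site 3, node FJQU: FJQ={T} ∪ U={G} → {G,T} (+1)
site 3, node FJQUX: FJQU={G,T} ∪ X={A} → {A,G,T} (+1)
site 4, node FJ: F={A} ∪ J={C} → {A,C} (+1)
site 4, node FJQ: FJ={A,C} ∪ Q={T} → {A,C,T} (+1)
site 4, node FJQU: FJQ={A,C,T} ∪ U={G} → {A,C,G,T} (+1)
site 4, node FJQUX: FJQU={A,C,G,T} ∩ X={A} → {A} (+0)
site 5, node FJ: F={G} ∪ J={T} → {G,T} (+1)
site 5, node FJQ: FJ={G,T} ∪ Q={A} → {A,G,T} (+1)
site 5, node FJQU: FJQ={A,G,T} ∩ U={T} → {T} (+0)
site 5, node FJQUX: FJQU={T} ∪ X={C} → {C,T} (+1)
site 6, node FJ: F={A} ∩ J={A} → {A} (+0)
site 6, node FJQ: FJ={A} ∩ Q={A} → {A} (+0)
site 6, node FJQU: FJQ={A} ∩ U={A} → {A} (+0)
site 6, node FJQUX: FJQU={A} ∪ X={C} → {A,C} (+1)
per-site changes: [3, 2, 3, 3, 3, 3, 1]; total = 18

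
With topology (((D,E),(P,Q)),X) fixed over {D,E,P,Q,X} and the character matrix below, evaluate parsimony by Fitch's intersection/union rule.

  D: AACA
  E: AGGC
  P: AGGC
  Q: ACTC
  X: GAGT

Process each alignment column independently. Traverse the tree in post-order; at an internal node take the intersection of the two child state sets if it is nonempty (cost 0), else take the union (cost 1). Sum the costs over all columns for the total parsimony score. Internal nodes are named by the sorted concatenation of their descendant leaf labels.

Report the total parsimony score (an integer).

8

DE@0: {A} ∩ {A} = {A} (intersection, +0)
PQ@0: {A} ∩ {A} = {A} (intersection, +0)
DEPQ@0: {A} ∩ {A} = {A} (intersection, +0)
DEPQX@0: {A} ∪ {G} = {A,G} (union, +1)
DE@1: {A} ∪ {G} = {A,G} (union, +1)
PQ@1: {G} ∪ {C} = {C,G} (union, +1)
DEPQ@1: {A,G} ∩ {C,G} = {G} (intersection, +0)
DEPQX@1: {G} ∪ {A} = {A,G} (union, +1)
DE@2: {C} ∪ {G} = {C,G} (union, +1)
PQ@2: {G} ∪ {T} = {G,T} (union, +1)
DEPQ@2: {C,G} ∩ {G,T} = {G} (intersection, +0)
DEPQX@2: {G} ∩ {G} = {G} (intersection, +0)
DE@3: {A} ∪ {C} = {A,C} (union, +1)
PQ@3: {C} ∩ {C} = {C} (intersection, +0)
DEPQ@3: {A,C} ∩ {C} = {C} (intersection, +0)
DEPQX@3: {C} ∪ {T} = {C,T} (union, +1)
per-site changes: [1, 3, 2, 2]; total = 8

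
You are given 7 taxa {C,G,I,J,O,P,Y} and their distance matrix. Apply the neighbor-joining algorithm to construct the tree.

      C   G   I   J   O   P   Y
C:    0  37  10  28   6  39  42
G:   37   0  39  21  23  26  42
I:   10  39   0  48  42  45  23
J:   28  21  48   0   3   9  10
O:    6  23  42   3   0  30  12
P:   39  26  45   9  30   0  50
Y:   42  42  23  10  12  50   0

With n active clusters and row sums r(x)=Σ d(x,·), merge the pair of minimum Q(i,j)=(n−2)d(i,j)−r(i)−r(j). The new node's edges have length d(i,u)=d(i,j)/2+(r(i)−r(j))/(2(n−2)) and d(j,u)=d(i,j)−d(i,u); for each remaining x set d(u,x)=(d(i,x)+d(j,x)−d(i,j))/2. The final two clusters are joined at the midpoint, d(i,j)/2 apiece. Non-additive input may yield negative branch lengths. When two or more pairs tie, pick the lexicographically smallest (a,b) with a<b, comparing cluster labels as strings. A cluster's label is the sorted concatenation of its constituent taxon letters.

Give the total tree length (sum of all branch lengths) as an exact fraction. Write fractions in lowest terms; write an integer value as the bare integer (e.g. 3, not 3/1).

iteration 1: select C,I (d=10, Q=-319); attach at lengths (1/2, 19/2); label the merged cluster CI
  updated: d(CI,G)=33, d(CI,J)=33, d(CI,O)=19, d(CI,P)=37, d(CI,Y)=55/2
iteration 2: select G,P (d=26, Q=-193); attach at lengths (97/8, 111/8); label the merged cluster GP
  updated: d(CI,GP)=22, d(GP,J)=2, d(GP,O)=27/2, d(GP,Y)=33
iteration 3: select GP,J (d=2, Q=-225/2); attach at lengths (19/4, -11/4); label the merged cluster GJP
  updated: d(CI,GJP)=53/2, d(GJP,O)=29/4, d(GJP,Y)=41/2
iteration 4: select CI,Y (d=55/2, Q=-78); attach at lengths (17, 21/2); label the merged cluster CIY
  updated: d(CIY,GJP)=39/4, d(CIY,O)=7/4
iteration 5: select CIY,GJP (d=39/4, Q=-75/4); attach at lengths (17/8, 61/8); label the merged cluster CGIJPY
  updated: d(CGIJPY,O)=-3/8
iteration 6: select CGIJPY,O (d=-3/8); attach at lengths (-3/16, -3/16); label the merged cluster CGIJOPY
final tree: ((((C:1/2,I:19/2):17,Y:21/2):17/8,((G:97/8,P:111/8):19/4,J:-11/4):61/8):-3/16,O:-3/16)
total length: 599/8

599/8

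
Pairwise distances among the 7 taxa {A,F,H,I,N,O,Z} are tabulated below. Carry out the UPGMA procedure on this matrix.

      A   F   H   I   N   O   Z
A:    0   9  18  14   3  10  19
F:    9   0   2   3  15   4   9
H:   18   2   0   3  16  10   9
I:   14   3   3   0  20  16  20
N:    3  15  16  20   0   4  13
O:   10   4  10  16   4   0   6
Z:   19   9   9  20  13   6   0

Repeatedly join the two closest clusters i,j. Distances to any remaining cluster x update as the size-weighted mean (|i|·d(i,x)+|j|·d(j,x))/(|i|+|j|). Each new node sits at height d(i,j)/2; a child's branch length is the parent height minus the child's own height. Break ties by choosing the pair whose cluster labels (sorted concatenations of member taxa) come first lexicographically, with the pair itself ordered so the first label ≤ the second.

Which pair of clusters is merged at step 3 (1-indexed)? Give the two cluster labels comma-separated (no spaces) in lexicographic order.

FH,I

1. join F+H (d=2) ⇒ FH; edges |F|=1, |H|=1
  updated: d(A,FH)=27/2, d(FH,I)=3, d(FH,N)=31/2, d(FH,O)=7, d(FH,Z)=9
2. join A+N (d=3) ⇒ AN; edges |A|=3/2, |N|=3/2
  updated: d(AN,FH)=29/2, d(AN,I)=17, d(AN,O)=7, d(AN,Z)=16
3. join FH+I (d=3) ⇒ FHI; edges |FH|=1/2, |I|=3/2
  updated: d(AN,FHI)=46/3, d(FHI,O)=10, d(FHI,Z)=38/3
4. join O+Z (d=6) ⇒ OZ; edges |O|=3, |Z|=3
  updated: d(AN,OZ)=23/2, d(FHI,OZ)=34/3
5. join FHI+OZ (d=34/3) ⇒ FHIOZ; edges |FHI|=25/6, |OZ|=8/3
  updated: d(AN,FHIOZ)=69/5
6. join AN+FHIOZ (d=69/5) ⇒ AFHINOZ; edges |AN|=27/5, |FHIOZ|=37/30
final tree: ((A:3/2,N:3/2):27/5,(((F:1,H:1):1/2,I:3/2):25/6,(O:3,Z:3):8/3):37/30)
total length: 397/15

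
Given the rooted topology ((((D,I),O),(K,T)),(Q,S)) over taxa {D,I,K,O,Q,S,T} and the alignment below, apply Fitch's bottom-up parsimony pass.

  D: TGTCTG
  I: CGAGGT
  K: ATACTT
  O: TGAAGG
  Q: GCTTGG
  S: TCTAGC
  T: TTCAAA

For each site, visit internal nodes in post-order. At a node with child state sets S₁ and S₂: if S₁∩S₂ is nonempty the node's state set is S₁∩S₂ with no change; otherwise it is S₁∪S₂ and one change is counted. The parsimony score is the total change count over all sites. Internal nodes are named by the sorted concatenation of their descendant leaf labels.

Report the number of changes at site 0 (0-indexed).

DI@0: {T} ∪ {C} = {C,T} (union, +1)
DIO@0: {C,T} ∩ {T} = {T} (intersection, +0)
KT@0: {A} ∪ {T} = {A,T} (union, +1)
DIKOT@0: {T} ∩ {A,T} = {T} (intersection, +0)
QS@0: {G} ∪ {T} = {G,T} (union, +1)
DIKOQST@0: {T} ∩ {G,T} = {T} (intersection, +0)
DI@1: {G} ∩ {G} = {G} (intersection, +0)
DIO@1: {G} ∩ {G} = {G} (intersection, +0)
KT@1: {T} ∩ {T} = {T} (intersection, +0)
DIKOT@1: {G} ∪ {T} = {G,T} (union, +1)
QS@1: {C} ∩ {C} = {C} (intersection, +0)
DIKOQST@1: {G,T} ∪ {C} = {C,G,T} (union, +1)
DI@2: {T} ∪ {A} = {A,T} (union, +1)
DIO@2: {A,T} ∩ {A} = {A} (intersection, +0)
KT@2: {A} ∪ {C} = {A,C} (union, +1)
DIKOT@2: {A} ∩ {A,C} = {A} (intersection, +0)
QS@2: {T} ∩ {T} = {T} (intersection, +0)
DIKOQST@2: {A} ∪ {T} = {A,T} (union, +1)
DI@3: {C} ∪ {G} = {C,G} (union, +1)
DIO@3: {C,G} ∪ {A} = {A,C,G} (union, +1)
KT@3: {C} ∪ {A} = {A,C} (union, +1)
DIKOT@3: {A,C,G} ∩ {A,C} = {A,C} (intersection, +0)
QS@3: {T} ∪ {A} = {A,T} (union, +1)
DIKOQST@3: {A,C} ∩ {A,T} = {A} (intersection, +0)
DI@4: {T} ∪ {G} = {G,T} (union, +1)
DIO@4: {G,T} ∩ {G} = {G} (intersection, +0)
KT@4: {T} ∪ {A} = {A,T} (union, +1)
DIKOT@4: {G} ∪ {A,T} = {A,G,T} (union, +1)
QS@4: {G} ∩ {G} = {G} (intersection, +0)
DIKOQST@4: {A,G,T} ∩ {G} = {G} (intersection, +0)
DI@5: {G} ∪ {T} = {G,T} (union, +1)
DIO@5: {G,T} ∩ {G} = {G} (intersection, +0)
KT@5: {T} ∪ {A} = {A,T} (union, +1)
DIKOT@5: {G} ∪ {A,T} = {A,G,T} (union, +1)
QS@5: {G} ∪ {C} = {C,G} (union, +1)
DIKOQST@5: {A,G,T} ∩ {C,G} = {G} (intersection, +0)
per-site changes: [3, 2, 3, 4, 3, 4]; total = 19

3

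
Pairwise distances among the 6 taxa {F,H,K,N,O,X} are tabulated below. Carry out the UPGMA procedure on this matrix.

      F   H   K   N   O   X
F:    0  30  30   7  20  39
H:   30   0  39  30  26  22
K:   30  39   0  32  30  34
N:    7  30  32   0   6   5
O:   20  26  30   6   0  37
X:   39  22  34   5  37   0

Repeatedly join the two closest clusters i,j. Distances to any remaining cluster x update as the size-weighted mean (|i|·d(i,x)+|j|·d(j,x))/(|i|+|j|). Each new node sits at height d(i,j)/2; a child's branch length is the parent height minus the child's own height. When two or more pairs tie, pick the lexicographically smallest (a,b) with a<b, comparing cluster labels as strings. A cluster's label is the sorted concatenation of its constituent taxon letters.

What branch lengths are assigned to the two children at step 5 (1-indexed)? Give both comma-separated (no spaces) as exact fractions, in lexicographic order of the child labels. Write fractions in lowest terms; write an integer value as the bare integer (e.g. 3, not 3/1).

step 1: merge (N,X) at d=5; branch lengths N→5/2, X→5/2; new cluster NX
  updated: d(F,NX)=23, d(H,NX)=26, d(K,NX)=33, d(NX,O)=43/2
step 2: merge (F,O) at d=20; branch lengths F→10, O→10; new cluster FO
  updated: d(FO,H)=28, d(FO,K)=30, d(FO,NX)=89/4
step 3: merge (FO,NX) at d=89/4; branch lengths FO→9/8, NX→69/8; new cluster FNOX
  updated: d(FNOX,H)=27, d(FNOX,K)=63/2
step 4: merge (FNOX,H) at d=27; branch lengths FNOX→19/8, H→27/2; new cluster FHNOX
  updated: d(FHNOX,K)=33
step 5: merge (FHNOX,K) at d=33; branch lengths FHNOX→3, K→33/2; new cluster FHKNOX
final tree: ((((F:10,O:10):9/8,(N:5/2,X:5/2):69/8):19/8,H:27/2):3,K:33/2)
total length: 561/8

3,33/2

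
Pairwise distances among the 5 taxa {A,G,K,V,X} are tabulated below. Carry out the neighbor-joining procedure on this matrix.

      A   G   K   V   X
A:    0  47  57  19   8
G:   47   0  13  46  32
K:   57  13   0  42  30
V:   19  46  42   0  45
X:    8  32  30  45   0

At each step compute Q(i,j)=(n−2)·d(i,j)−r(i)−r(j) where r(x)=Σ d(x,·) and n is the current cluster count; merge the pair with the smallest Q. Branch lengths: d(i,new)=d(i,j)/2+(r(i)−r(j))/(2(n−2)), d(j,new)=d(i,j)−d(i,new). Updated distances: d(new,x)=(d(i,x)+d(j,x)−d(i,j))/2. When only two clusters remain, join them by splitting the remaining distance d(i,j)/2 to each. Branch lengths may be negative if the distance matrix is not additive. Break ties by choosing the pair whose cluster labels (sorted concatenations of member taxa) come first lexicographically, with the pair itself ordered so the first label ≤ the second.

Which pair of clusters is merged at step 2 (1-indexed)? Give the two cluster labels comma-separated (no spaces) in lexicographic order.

step 1: merge (G,K) at d=13, Q=-241; branch lengths G→35/6, K→43/6; new cluster GK
  updated: d(A,GK)=91/2, d(GK,V)=75/2, d(GK,X)=49/2
step 2: merge (A,V) at d=19, Q=-136; branch lengths A→9/4, V→67/4; new cluster AV
  updated: d(AV,GK)=32, d(AV,X)=17
step 3: merge (AV,GK) at d=32, Q=-147/2; branch lengths AV→49/4, GK→79/4; new cluster AGKV
  updated: d(AGKV,X)=19/4
step 4: merge (AGKV,X) at d=19/4; branch lengths AGKV→19/8, X→19/8; new cluster AGKVX
final tree: (((A:9/4,V:67/4):49/4,(G:35/6,K:43/6):79/4):19/8,X:19/8)
total length: 275/4

A,V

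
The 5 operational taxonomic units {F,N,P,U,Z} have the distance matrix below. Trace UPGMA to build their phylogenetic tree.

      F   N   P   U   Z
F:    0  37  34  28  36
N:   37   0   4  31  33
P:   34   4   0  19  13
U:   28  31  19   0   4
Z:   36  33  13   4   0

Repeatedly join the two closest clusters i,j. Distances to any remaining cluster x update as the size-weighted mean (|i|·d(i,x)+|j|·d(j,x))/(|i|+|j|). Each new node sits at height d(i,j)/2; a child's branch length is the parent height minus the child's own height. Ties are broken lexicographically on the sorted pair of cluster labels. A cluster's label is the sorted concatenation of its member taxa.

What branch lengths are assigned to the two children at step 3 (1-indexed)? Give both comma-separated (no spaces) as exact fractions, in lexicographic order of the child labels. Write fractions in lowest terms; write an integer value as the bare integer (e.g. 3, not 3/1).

10,10

iteration 1: select N,P (d=4); attach at lengths (2, 2); label the merged cluster NP
  updated: d(F,NP)=71/2, d(NP,U)=25, d(NP,Z)=23
iteration 2: select U,Z (d=4); attach at lengths (2, 2); label the merged cluster UZ
  updated: d(F,UZ)=32, d(NP,UZ)=24
iteration 3: select NP,UZ (d=24); attach at lengths (10, 10); label the merged cluster NPUZ
  updated: d(F,NPUZ)=135/4
iteration 4: select F,NPUZ (d=135/4); attach at lengths (135/8, 39/8); label the merged cluster FNPUZ
final tree: (F:135/8,((N:2,P:2):10,(U:2,Z:2):10):39/8)
total length: 199/4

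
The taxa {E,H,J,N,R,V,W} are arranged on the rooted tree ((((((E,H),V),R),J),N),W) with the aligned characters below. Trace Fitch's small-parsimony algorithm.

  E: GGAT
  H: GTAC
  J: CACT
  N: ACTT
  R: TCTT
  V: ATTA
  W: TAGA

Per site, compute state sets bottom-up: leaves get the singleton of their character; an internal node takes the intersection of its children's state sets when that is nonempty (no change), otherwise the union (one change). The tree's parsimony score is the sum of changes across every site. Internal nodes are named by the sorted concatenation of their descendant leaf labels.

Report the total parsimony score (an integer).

14

EH@0: {G} ∩ {G} = {G} (intersection, +0)
EHV@0: {G} ∪ {A} = {A,G} (union, +1)
EHRV@0: {A,G} ∪ {T} = {A,G,T} (union, +1)
EHJRV@0: {A,G,T} ∪ {C} = {A,C,G,T} (union, +1)
EHJNRV@0: {A,C,G,T} ∩ {A} = {A} (intersection, +0)
EHJNRVW@0: {A} ∪ {T} = {A,T} (union, +1)
EH@1: {G} ∪ {T} = {G,T} (union, +1)
EHV@1: {G,T} ∩ {T} = {T} (intersection, +0)
EHRV@1: {T} ∪ {C} = {C,T} (union, +1)
EHJRV@1: {C,T} ∪ {A} = {A,C,T} (union, +1)
EHJNRV@1: {A,C,T} ∩ {C} = {C} (intersection, +0)
EHJNRVW@1: {C} ∪ {A} = {A,C} (union, +1)
EH@2: {A} ∩ {A} = {A} (intersection, +0)
EHV@2: {A} ∪ {T} = {A,T} (union, +1)
EHRV@2: {A,T} ∩ {T} = {T} (intersection, +0)
EHJRV@2: {T} ∪ {C} = {C,T} (union, +1)
EHJNRV@2: {C,T} ∩ {T} = {T} (intersection, +0)
EHJNRVW@2: {T} ∪ {G} = {G,T} (union, +1)
EH@3: {T} ∪ {C} = {C,T} (union, +1)
EHV@3: {C,T} ∪ {A} = {A,C,T} (union, +1)
EHRV@3: {A,C,T} ∩ {T} = {T} (intersection, +0)
EHJRV@3: {T} ∩ {T} = {T} (intersection, +0)
EHJNRV@3: {T} ∩ {T} = {T} (intersection, +0)
EHJNRVW@3: {T} ∪ {A} = {A,T} (union, +1)
per-site changes: [4, 4, 3, 3]; total = 14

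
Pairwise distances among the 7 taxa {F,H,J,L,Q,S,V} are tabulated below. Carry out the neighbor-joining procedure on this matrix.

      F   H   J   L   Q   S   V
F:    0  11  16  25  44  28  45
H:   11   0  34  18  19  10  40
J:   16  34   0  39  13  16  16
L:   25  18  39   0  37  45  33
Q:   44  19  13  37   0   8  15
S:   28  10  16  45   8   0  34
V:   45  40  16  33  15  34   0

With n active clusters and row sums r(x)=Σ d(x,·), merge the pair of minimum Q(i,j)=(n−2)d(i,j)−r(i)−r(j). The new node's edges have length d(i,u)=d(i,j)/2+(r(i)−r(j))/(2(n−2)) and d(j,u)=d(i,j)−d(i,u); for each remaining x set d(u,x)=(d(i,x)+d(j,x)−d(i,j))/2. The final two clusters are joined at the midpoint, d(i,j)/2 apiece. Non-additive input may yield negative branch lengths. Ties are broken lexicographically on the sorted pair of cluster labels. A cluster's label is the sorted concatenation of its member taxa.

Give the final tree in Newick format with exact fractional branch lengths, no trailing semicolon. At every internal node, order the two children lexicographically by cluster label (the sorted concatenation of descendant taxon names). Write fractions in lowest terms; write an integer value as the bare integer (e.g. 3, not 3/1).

1. join F+H (d=11, Q=-246) ⇒ FH; edges |F|=46/5, |H|=9/5
  updated: d(FH,J)=39/2, d(FH,L)=16, d(FH,Q)=26, d(FH,S)=27/2, d(FH,V)=37
2. join FH+L (d=16, Q=-218) ⇒ FHL; edges |FH|=3/4, |L|=61/4
  updated: d(FHL,J)=85/4, d(FHL,Q)=47/2, d(FHL,S)=85/4, d(FHL,V)=27
3. join Q+S (d=8, Q=-459/4) ⇒ QS; edges |Q|=17/24, |S|=175/24
  updated: d(FHL,QS)=147/8, d(J,QS)=21/2, d(QS,V)=41/2
4. join FHL+QS (d=147/8, Q=-317/4) ⇒ FHLQS; edges |FHL|=27/2, |QS|=39/8
  updated: d(FHLQS,J)=107/16, d(FHLQS,V)=233/16
5. join FHLQS+J (d=107/16, Q=-149/4) ⇒ FHJLQS; edges |FHLQS|=21/8, |J|=65/16
  updated: d(FHJLQS,V)=191/16
6. join FHJLQS+V (d=191/16) ⇒ FHJLQSV; edges |FHJLQS|=191/32, |V|=191/32
final tree: (((((F:46/5,H:9/5):3/4,L:61/4):27/2,(Q:17/24,S:175/24):39/8):21/8,J:65/16):191/32,V:191/32)
total length: 72

(((((F:46/5,H:9/5):3/4,L:61/4):27/2,(Q:17/24,S:175/24):39/8):21/8,J:65/16):191/32,V:191/32)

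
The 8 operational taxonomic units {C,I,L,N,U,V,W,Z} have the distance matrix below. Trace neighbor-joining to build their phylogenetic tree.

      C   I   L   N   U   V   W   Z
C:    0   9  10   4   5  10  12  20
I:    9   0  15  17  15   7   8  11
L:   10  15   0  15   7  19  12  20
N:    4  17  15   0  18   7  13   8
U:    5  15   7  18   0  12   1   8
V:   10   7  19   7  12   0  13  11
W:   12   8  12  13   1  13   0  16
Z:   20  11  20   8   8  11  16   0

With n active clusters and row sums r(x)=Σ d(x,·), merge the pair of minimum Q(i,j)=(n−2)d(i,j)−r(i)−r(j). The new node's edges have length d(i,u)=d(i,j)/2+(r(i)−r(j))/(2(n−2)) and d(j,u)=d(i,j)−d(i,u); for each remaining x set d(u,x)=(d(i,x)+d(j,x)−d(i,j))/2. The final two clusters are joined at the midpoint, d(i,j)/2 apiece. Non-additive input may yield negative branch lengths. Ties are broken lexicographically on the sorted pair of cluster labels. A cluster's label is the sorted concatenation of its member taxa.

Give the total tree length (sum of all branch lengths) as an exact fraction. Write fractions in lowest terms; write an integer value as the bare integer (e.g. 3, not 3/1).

iteration 1: select U,W (d=1, Q=-135); attach at lengths (-1/4, 5/4); label the merged cluster UW
  updated: d(C,UW)=8, d(I,UW)=11, d(L,UW)=9, d(N,UW)=15, d(UW,V)=12, d(UW,Z)=23/2
iteration 2: select L,UW (d=9, Q=-219/2); attach at lengths (133/20, 47/20); label the merged cluster LUW
  updated: d(C,LUW)=9/2, d(I,LUW)=17/2, d(LUW,N)=21/2, d(LUW,V)=11, d(LUW,Z)=45/4
iteration 3: select C,N (d=4, Q=-78); attach at lengths (17/8, 15/8); label the merged cluster CN
  updated: d(CN,I)=11, d(CN,LUW)=11/2, d(CN,V)=13/2, d(CN,Z)=12
iteration 4: select CN,LUW (d=11/2, Q=-219/4); attach at lengths (61/24, 71/24); label the merged cluster CLNUW
  updated: d(CLNUW,I)=7, d(CLNUW,V)=6, d(CLNUW,Z)=71/8
iteration 5: select CLNUW,Z (d=71/8, Q=-35); attach at lengths (35/16, 107/16); label the merged cluster CLNUWZ
  updated: d(CLNUWZ,I)=73/16, d(CLNUWZ,V)=65/16
iteration 6: select CLNUWZ,I (d=73/16, Q=-125/8); attach at lengths (13/16, 15/4); label the merged cluster CILNUWZ
  updated: d(CILNUWZ,V)=13/4
iteration 7: select CILNUWZ,V (d=13/4); attach at lengths (13/8, 13/8); label the merged cluster CILNUVWZ
final tree: (((((C:17/8,N:15/8):61/24,(L:133/20,(U:-1/4,W:5/4):47/20):71/24):35/16,Z:107/16):13/16,I:15/4):13/8,V:13/8)
total length: 579/16

579/16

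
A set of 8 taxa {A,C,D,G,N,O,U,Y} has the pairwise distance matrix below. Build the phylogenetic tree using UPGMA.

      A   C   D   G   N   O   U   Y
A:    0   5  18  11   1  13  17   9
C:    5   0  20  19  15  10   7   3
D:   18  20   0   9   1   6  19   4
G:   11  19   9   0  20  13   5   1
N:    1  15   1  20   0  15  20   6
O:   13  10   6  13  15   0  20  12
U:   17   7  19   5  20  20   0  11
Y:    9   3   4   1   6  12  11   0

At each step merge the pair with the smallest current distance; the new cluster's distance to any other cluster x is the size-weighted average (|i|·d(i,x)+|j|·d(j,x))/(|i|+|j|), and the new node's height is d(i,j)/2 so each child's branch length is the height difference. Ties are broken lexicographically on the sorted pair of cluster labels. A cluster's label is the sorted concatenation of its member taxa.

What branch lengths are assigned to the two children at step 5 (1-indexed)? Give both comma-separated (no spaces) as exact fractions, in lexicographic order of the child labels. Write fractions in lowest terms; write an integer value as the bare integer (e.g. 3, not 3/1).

5/4,17/4

step 1: merge (A,N) at d=1; branch lengths A→1/2, N→1/2; new cluster AN
  updated: d(AN,C)=10, d(AN,D)=19/2, d(AN,G)=31/2, d(AN,O)=14, d(AN,U)=37/2, d(AN,Y)=15/2
step 2: merge (G,Y) at d=1; branch lengths G→1/2, Y→1/2; new cluster GY
  updated: d(AN,GY)=23/2, d(C,GY)=11, d(D,GY)=13/2, d(GY,O)=25/2, d(GY,U)=8
step 3: merge (D,O) at d=6; branch lengths D→3, O→3; new cluster DO
  updated: d(AN,DO)=47/4, d(C,DO)=15, d(DO,GY)=19/2, d(DO,U)=39/2
step 4: merge (C,U) at d=7; branch lengths C→7/2, U→7/2; new cluster CU
  updated: d(AN,CU)=57/4, d(CU,DO)=69/4, d(CU,GY)=19/2
step 5: merge (CU,GY) at d=19/2; branch lengths CU→5/4, GY→17/4; new cluster CGUY
  updated: d(AN,CGUY)=103/8, d(CGUY,DO)=107/8
step 6: merge (AN,DO) at d=47/4; branch lengths AN→43/8, DO→23/8; new cluster ADNO
  updated: d(ADNO,CGUY)=105/8
step 7: merge (ADNO,CGUY) at d=105/8; branch lengths ADNO→11/16, CGUY→29/16; new cluster ACDGNOUY
final tree: (((A:1/2,N:1/2):43/8,(D:3,O:3):23/8):11/16,((C:7/2,U:7/2):5/4,(G:1/2,Y:1/2):17/4):29/16)
total length: 125/4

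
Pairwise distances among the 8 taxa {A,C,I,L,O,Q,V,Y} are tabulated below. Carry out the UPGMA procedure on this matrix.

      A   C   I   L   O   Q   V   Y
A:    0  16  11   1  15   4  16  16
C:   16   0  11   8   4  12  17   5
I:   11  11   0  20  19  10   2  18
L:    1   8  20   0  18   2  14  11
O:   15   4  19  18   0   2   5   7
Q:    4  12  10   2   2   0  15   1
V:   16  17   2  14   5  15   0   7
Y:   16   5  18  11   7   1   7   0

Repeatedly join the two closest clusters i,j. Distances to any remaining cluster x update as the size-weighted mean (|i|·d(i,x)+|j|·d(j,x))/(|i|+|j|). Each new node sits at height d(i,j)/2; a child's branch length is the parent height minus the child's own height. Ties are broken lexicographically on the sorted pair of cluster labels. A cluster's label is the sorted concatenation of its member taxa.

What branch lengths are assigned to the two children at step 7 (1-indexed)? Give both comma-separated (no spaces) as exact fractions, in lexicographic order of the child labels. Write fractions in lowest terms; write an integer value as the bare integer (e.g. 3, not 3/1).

step 1: merge (A,L) at d=1; branch lengths A→1/2, L→1/2; new cluster AL
  updated: d(AL,C)=12, d(AL,I)=31/2, d(AL,O)=33/2, d(AL,Q)=3, d(AL,V)=15, d(AL,Y)=27/2
step 2: merge (Q,Y) at d=1; branch lengths Q→1/2, Y→1/2; new cluster QY
  updated: d(AL,QY)=33/4, d(C,QY)=17/2, d(I,QY)=14, d(O,QY)=9/2, d(QY,V)=11
step 3: merge (I,V) at d=2; branch lengths I→1, V→1; new cluster IV
  updated: d(AL,IV)=61/4, d(C,IV)=14, d(IV,O)=12, d(IV,QY)=25/2
step 4: merge (C,O) at d=4; branch lengths C→2, O→2; new cluster CO
  updated: d(AL,CO)=57/4, d(CO,IV)=13, d(CO,QY)=13/2
step 5: merge (CO,QY) at d=13/2; branch lengths CO→5/4, QY→11/4; new cluster COQY
  updated: d(AL,COQY)=45/4, d(COQY,IV)=51/4
step 6: merge (AL,COQY) at d=45/4; branch lengths AL→41/8, COQY→19/8; new cluster ACLOQY
  updated: d(ACLOQY,IV)=163/12
step 7: merge (ACLOQY,IV) at d=163/12; branch lengths ACLOQY→7/6, IV→139/24; new cluster ACILOQVY
final tree: (((A:1/2,L:1/2):41/8,((C:2,O:2):5/4,(Q:1/2,Y:1/2):11/4):19/8):7/6,(I:1,V:1):139/24)
total length: 635/24

7/6,139/24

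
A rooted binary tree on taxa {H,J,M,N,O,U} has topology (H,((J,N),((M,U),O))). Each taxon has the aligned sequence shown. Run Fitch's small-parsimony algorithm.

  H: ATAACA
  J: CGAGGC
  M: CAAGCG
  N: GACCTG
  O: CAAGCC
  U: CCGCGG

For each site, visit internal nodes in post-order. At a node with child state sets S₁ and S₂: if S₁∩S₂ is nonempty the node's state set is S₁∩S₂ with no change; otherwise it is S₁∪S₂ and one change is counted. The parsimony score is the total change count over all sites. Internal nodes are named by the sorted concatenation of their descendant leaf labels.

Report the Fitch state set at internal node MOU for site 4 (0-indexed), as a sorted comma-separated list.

[col 0] JN: children J:{C}, N:{G} ∪→ {C,G}; cost 1
[col 0] MU: children M:{C}, U:{C} ∩→ {C}; cost 0
[col 0] MOU: children MU:{C}, O:{C} ∩→ {C}; cost 0
[col 0] JMNOU: children JN:{C,G}, MOU:{C} ∩→ {C}; cost 0
[col 0] HJMNOU: children H:{A}, JMNOU:{C} ∪→ {A,C}; cost 1
[col 1] JN: children J:{G}, N:{A} ∪→ {A,G}; cost 1
[col 1] MU: children M:{A}, U:{C} ∪→ {A,C}; cost 1
[col 1] MOU: children MU:{A,C}, O:{A} ∩→ {A}; cost 0
[col 1] JMNOU: children JN:{A,G}, MOU:{A} ∩→ {A}; cost 0
[col 1] HJMNOU: children H:{T}, JMNOU:{A} ∪→ {A,T}; cost 1
[col 2] JN: children J:{A}, N:{C} ∪→ {A,C}; cost 1
[col 2] MU: children M:{A}, U:{G} ∪→ {A,G}; cost 1
[col 2] MOU: children MU:{A,G}, O:{A} ∩→ {A}; cost 0
[col 2] JMNOU: children JN:{A,C}, MOU:{A} ∩→ {A}; cost 0
[col 2] HJMNOU: children H:{A}, JMNOU:{A} ∩→ {A}; cost 0
[col 3] JN: children J:{G}, N:{C} ∪→ {C,G}; cost 1
[col 3] MU: children M:{G}, U:{C} ∪→ {C,G}; cost 1
[col 3] MOU: children MU:{C,G}, O:{G} ∩→ {G}; cost 0
[col 3] JMNOU: children JN:{C,G}, MOU:{G} ∩→ {G}; cost 0
[col 3] HJMNOU: children H:{A}, JMNOU:{G} ∪→ {A,G}; cost 1
[col 4] JN: children J:{G}, N:{T} ∪→ {G,T}; cost 1
[col 4] MU: children M:{C}, U:{G} ∪→ {C,G}; cost 1
[col 4] MOU: children MU:{C,G}, O:{C} ∩→ {C}; cost 0
[col 4] JMNOU: children JN:{G,T}, MOU:{C} ∪→ {C,G,T}; cost 1
[col 4] HJMNOU: children H:{C}, JMNOU:{C,G,T} ∩→ {C}; cost 0
[col 5] JN: children J:{C}, N:{G} ∪→ {C,G}; cost 1
[col 5] MU: children M:{G}, U:{G} ∩→ {G}; cost 0
[col 5] MOU: children MU:{G}, O:{C} ∪→ {C,G}; cost 1
[col 5] JMNOU: children JN:{C,G}, MOU:{C,G} ∩→ {C,G}; cost 0
[col 5] HJMNOU: children H:{A}, JMNOU:{C,G} ∪→ {A,C,G}; cost 1
per-site changes: [2, 3, 2, 3, 3, 3]; total = 16

C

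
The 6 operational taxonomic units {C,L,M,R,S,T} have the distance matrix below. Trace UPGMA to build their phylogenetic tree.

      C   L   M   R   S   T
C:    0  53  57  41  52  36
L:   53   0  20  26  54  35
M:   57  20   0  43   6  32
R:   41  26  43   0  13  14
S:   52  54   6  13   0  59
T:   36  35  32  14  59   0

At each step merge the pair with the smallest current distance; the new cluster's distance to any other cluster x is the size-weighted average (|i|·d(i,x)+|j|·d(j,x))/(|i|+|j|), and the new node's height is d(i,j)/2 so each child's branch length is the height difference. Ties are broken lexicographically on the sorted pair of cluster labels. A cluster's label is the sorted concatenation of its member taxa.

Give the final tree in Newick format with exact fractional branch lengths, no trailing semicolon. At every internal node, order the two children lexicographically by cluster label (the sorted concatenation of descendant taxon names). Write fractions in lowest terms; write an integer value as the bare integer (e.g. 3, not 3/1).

step 1: merge (M,S) at d=6; branch lengths M→3, S→3; new cluster MS
  updated: d(C,MS)=109/2, d(L,MS)=37, d(MS,R)=28, d(MS,T)=91/2
step 2: merge (R,T) at d=14; branch lengths R→7, T→7; new cluster RT
  updated: d(C,RT)=77/2, d(L,RT)=61/2, d(MS,RT)=147/4
step 3: merge (L,RT) at d=61/2; branch lengths L→61/4, RT→33/4; new cluster LRT
  updated: d(C,LRT)=130/3, d(LRT,MS)=221/6
step 4: merge (LRT,MS) at d=221/6; branch lengths LRT→19/6, MS→185/12; new cluster LMRST
  updated: d(C,LMRST)=239/5
step 5: merge (C,LMRST) at d=239/5; branch lengths C→239/10, LMRST→329/60; new cluster CLMRST
final tree: (C:239/10,((L:61/4,(R:7,T:7):33/4):19/6,(M:3,S:3):185/12):329/60)
total length: 1372/15

(C:239/10,((L:61/4,(R:7,T:7):33/4):19/6,(M:3,S:3):185/12):329/60)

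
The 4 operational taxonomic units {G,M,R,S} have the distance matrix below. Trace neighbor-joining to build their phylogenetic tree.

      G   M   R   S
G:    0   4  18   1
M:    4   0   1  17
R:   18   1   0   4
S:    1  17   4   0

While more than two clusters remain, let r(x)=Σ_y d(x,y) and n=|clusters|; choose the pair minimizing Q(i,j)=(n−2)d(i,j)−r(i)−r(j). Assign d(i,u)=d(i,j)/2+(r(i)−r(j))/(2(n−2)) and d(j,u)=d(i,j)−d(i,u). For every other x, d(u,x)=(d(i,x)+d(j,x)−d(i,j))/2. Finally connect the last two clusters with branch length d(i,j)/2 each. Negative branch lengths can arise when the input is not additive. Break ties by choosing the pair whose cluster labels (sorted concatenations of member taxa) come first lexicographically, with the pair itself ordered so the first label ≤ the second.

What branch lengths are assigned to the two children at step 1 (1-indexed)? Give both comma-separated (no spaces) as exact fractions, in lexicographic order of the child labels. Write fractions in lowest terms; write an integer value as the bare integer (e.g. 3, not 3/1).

step 1: merge (G,S) at d=1, Q=-43; branch lengths G→3/4, S→1/4; new cluster GS
  updated: d(GS,M)=10, d(GS,R)=21/2
step 2: merge (GS,M) at d=10, Q=-43/2; branch lengths GS→39/4, M→1/4; new cluster GMS
  updated: d(GMS,R)=3/4
step 3: merge (GMS,R) at d=3/4; branch lengths GMS→3/8, R→3/8; new cluster GMRS
final tree: (((G:3/4,S:1/4):39/4,M:1/4):3/8,R:3/8)
total length: 47/4

3/4,1/4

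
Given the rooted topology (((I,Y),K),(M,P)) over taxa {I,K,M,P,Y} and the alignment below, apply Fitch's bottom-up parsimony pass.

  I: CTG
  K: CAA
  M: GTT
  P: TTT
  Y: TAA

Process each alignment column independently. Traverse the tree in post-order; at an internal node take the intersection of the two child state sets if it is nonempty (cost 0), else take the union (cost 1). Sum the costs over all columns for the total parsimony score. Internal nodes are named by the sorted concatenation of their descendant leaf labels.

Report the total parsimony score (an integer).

[col 0] IY: children I:{C}, Y:{T} ∪→ {C,T}; cost 1
[col 0] IKY: children IY:{C,T}, K:{C} ∩→ {C}; cost 0
[col 0] MP: children M:{G}, P:{T} ∪→ {G,T}; cost 1
[col 0] IKMPY: children IKY:{C}, MP:{G,T} ∪→ {C,G,T}; cost 1
[col 1] IY: children I:{T}, Y:{A} ∪→ {A,T}; cost 1
[col 1] IKY: children IY:{A,T}, K:{A} ∩→ {A}; cost 0
[col 1] MP: children M:{T}, P:{T} ∩→ {T}; cost 0
[col 1] IKMPY: children IKY:{A}, MP:{T} ∪→ {A,T}; cost 1
[col 2] IY: children I:{G}, Y:{A} ∪→ {A,G}; cost 1
[col 2] IKY: children IY:{A,G}, K:{A} ∩→ {A}; cost 0
[col 2] MP: children M:{T}, P:{T} ∩→ {T}; cost 0
[col 2] IKMPY: children IKY:{A}, MP:{T} ∪→ {A,T}; cost 1
per-site changes: [3, 2, 2]; total = 7

7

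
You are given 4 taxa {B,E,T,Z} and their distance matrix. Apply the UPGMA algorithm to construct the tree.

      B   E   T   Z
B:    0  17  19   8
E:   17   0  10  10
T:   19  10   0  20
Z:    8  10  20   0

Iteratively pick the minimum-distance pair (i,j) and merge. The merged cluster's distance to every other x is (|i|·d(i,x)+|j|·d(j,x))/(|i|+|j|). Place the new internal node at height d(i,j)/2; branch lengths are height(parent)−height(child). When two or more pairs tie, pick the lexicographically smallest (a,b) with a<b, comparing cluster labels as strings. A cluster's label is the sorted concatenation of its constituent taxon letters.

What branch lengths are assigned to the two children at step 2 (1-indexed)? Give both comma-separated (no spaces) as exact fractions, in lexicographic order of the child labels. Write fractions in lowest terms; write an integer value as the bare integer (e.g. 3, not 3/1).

step 1: merge (B,Z) at d=8; branch lengths B→4, Z→4; new cluster BZ
  updated: d(BZ,E)=27/2, d(BZ,T)=39/2
step 2: merge (E,T) at d=10; branch lengths E→5, T→5; new cluster ET
  updated: d(BZ,ET)=33/2
step 3: merge (BZ,ET) at d=33/2; branch lengths BZ→17/4, ET→13/4; new cluster BETZ
final tree: ((B:4,Z:4):17/4,(E:5,T:5):13/4)
total length: 51/2

5,5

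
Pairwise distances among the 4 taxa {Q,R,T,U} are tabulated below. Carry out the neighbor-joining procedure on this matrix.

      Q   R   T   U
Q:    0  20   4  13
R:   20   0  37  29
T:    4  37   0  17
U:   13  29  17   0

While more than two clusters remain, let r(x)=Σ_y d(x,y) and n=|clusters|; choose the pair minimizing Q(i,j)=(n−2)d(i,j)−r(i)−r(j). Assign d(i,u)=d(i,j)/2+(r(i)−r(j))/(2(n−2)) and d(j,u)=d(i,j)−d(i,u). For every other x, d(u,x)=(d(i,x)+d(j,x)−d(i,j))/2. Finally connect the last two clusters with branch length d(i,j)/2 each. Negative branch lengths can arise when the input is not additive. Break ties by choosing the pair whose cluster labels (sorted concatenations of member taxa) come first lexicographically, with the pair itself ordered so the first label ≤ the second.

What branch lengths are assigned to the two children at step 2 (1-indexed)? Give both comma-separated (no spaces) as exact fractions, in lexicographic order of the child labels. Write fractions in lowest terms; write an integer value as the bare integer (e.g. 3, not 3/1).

21/4,85/4

iteration 1: select Q,T (d=4, Q=-87); attach at lengths (-13/4, 29/4); label the merged cluster QT
  updated: d(QT,R)=53/2, d(QT,U)=13
iteration 2: select QT,R (d=53/2, Q=-137/2); attach at lengths (21/4, 85/4); label the merged cluster QRT
  updated: d(QRT,U)=31/4
iteration 3: select QRT,U (d=31/4); attach at lengths (31/8, 31/8); label the merged cluster QRTU
final tree: (((Q:-13/4,T:29/4):21/4,R:85/4):31/8,U:31/8)
total length: 153/4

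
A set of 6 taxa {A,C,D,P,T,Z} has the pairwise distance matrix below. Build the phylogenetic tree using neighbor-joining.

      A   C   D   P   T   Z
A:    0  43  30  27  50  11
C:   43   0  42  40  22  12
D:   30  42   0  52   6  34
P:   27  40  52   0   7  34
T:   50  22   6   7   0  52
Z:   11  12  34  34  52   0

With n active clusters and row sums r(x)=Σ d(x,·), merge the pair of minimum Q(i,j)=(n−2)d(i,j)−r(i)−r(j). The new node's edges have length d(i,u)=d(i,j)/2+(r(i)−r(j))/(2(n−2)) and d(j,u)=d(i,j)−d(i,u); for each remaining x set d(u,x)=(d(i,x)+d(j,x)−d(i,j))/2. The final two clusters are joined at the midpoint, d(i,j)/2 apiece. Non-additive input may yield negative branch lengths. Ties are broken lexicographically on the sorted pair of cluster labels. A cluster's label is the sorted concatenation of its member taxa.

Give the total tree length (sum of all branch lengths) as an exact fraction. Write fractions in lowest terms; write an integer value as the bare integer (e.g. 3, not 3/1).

581/8

step 1: merge (D,T) at d=6, Q=-277; branch lengths D→51/8, T→-3/8; new cluster DT
  updated: d(A,DT)=37, d(C,DT)=29, d(DT,P)=53/2, d(DT,Z)=40
step 2: merge (C,Z) at d=12, Q=-185; branch lengths C→21/2, Z→3/2; new cluster CZ
  updated: d(A,CZ)=21, d(CZ,DT)=57/2, d(CZ,P)=31
step 3: merge (A,CZ) at d=21, Q=-247/2; branch lengths A→93/8, CZ→75/8; new cluster ACZ
  updated: d(ACZ,DT)=89/4, d(ACZ,P)=37/2
step 4: merge (ACZ,DT) at d=89/4, Q=-269/4; branch lengths ACZ→57/8, DT→121/8; new cluster ACDTZ
  updated: d(ACDTZ,P)=91/8
step 5: merge (ACDTZ,P) at d=91/8; branch lengths ACDTZ→91/16, P→91/16; new cluster ACDPTZ
final tree: (((A:93/8,(C:21/2,Z:3/2):75/8):57/8,(D:51/8,T:-3/8):121/8):91/16,P:91/16)
total length: 581/8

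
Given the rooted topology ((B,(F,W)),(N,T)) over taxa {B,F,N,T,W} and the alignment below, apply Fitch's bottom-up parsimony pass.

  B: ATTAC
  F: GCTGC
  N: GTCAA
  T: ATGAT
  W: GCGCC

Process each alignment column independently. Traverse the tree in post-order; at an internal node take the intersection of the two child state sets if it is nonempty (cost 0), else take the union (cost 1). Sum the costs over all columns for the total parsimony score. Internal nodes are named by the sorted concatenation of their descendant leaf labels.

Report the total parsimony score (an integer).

[col 0] FW: children F:{G}, W:{G} ∩→ {G}; cost 0
[col 0] BFW: children B:{A}, FW:{G} ∪→ {A,G}; cost 1
[col 0] NT: children N:{G}, T:{A} ∪→ {A,G}; cost 1
[col 0] BFNTW: children BFW:{A,G}, NT:{A,G} ∩→ {A,G}; cost 0
[col 1] FW: children F:{C}, W:{C} ∩→ {C}; cost 0
[col 1] BFW: children B:{T}, FW:{C} ∪→ {C,T}; cost 1
[col 1] NT: children N:{T}, T:{T} ∩→ {T}; cost 0
[col 1] BFNTW: children BFW:{C,T}, NT:{T} ∩→ {T}; cost 0
[col 2] FW: children F:{T}, W:{G} ∪→ {G,T}; cost 1
[col 2] BFW: children B:{T}, FW:{G,T} ∩→ {T}; cost 0
[col 2] NT: children N:{C}, T:{G} ∪→ {C,G}; cost 1
[col 2] BFNTW: children BFW:{T}, NT:{C,G} ∪→ {C,G,T}; cost 1
[col 3] FW: children F:{G}, W:{C} ∪→ {C,G}; cost 1
[col 3] BFW: children B:{A}, FW:{C,G} ∪→ {A,C,G}; cost 1
[col 3] NT: children N:{A}, T:{A} ∩→ {A}; cost 0
[col 3] BFNTW: children BFW:{A,C,G}, NT:{A} ∩→ {A}; cost 0
[col 4] FW: children F:{C}, W:{C} ∩→ {C}; cost 0
[col 4] BFW: children B:{C}, FW:{C} ∩→ {C}; cost 0
[col 4] NT: children N:{A}, T:{T} ∪→ {A,T}; cost 1
[col 4] BFNTW: children BFW:{C}, NT:{A,T} ∪→ {A,C,T}; cost 1
per-site changes: [2, 1, 3, 2, 2]; total = 10

10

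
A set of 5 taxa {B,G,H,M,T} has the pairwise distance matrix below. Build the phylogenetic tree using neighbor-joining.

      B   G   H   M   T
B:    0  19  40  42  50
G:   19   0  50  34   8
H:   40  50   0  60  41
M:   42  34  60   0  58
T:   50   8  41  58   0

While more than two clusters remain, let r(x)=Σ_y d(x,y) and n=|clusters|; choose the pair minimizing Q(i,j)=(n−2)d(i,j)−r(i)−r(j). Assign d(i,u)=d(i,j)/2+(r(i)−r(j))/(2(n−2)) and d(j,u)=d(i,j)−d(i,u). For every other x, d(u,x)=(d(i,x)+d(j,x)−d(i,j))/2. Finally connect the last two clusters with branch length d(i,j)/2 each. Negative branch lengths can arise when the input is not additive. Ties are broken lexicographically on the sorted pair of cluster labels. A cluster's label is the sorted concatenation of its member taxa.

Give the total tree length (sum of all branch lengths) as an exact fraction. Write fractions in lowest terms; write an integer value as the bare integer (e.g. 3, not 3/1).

iteration 1: select G,T (d=8, Q=-244); attach at lengths (-11/3, 35/3); label the merged cluster GT
  updated: d(B,GT)=61/2, d(GT,H)=83/2, d(GT,M)=42
iteration 2: select B,H (d=40, Q=-174); attach at lengths (51/4, 109/4); label the merged cluster BH
  updated: d(BH,GT)=16, d(BH,M)=31
iteration 3: select BH,GT (d=16, Q=-89); attach at lengths (5/2, 27/2); label the merged cluster BGHT
  updated: d(BGHT,M)=57/2
iteration 4: select BGHT,M (d=57/2); attach at lengths (57/4, 57/4); label the merged cluster BGHMT
final tree: (((B:51/4,H:109/4):5/2,(G:-11/3,T:35/3):27/2):57/4,M:57/4)
total length: 185/2

185/2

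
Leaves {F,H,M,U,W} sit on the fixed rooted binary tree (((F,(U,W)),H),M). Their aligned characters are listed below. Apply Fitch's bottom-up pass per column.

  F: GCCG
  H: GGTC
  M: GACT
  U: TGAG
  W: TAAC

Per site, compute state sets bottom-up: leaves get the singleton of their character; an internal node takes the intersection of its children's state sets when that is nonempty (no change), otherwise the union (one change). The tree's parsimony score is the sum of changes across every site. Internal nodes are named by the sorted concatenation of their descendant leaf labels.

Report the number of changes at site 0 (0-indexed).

1

site 0, node UW: U={T} ∩ W={T} → {T} (+0)
site 0, node FUW: F={G} ∪ UW={T} → {G,T} (+1)
site 0, node FHUW: FUW={G,T} ∩ H={G} → {G} (+0)
site 0, node FHMUW: FHUW={G} ∩ M={G} → {G} (+0)
site 1, node UW: U={G} ∪ W={A} → {A,G} (+1)
site 1, node FUW: F={C} ∪ UW={A,G} → {A,C,G} (+1)
site 1, node FHUW: FUW={A,C,G} ∩ H={G} → {G} (+0)
site 1, node FHMUW: FHUW={G} ∪ M={A} → {A,G} (+1)
site 2, node UW: U={A} ∩ W={A} → {A} (+0)
site 2, node FUW: F={C} ∪ UW={A} → {A,C} (+1)
site 2, node FHUW: FUW={A,C} ∪ H={T} → {A,C,T} (+1)
site 2, node FHMUW: FHUW={A,C,T} ∩ M={C} → {C} (+0)
site 3, node UW: U={G} ∪ W={C} → {C,G} (+1)
site 3, node FUW: F={G} ∩ UW={C,G} → {G} (+0)
site 3, node FHUW: FUW={G} ∪ H={C} → {C,G} (+1)
site 3, node FHMUW: FHUW={C,G} ∪ M={T} → {C,G,T} (+1)
per-site changes: [1, 3, 2, 3]; total = 9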